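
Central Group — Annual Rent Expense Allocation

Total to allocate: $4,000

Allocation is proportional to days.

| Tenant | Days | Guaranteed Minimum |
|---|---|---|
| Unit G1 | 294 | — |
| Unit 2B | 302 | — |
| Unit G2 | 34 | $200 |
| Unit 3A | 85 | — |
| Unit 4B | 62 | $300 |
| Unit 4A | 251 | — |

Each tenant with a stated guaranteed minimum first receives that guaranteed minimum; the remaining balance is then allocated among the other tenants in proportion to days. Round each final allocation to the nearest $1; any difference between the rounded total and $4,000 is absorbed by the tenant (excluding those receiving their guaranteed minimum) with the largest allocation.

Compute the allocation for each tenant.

Guaranteed amounts: Unit G2 $200; Unit 4B $300. Remaining pool $3,500.
Remaining pool split over remaining days 932: Unit G1 1,104.08 → $1,104; Unit 2B 1,134.12 → $1,134; Unit 3A 319.21 → $319; Unit 4A 942.60 → $943.

Unit G1: $1,104 · Unit 2B: $1,134 · Unit G2: $200 · Unit 3A: $319 · Unit 4B: $300 · Unit 4A: $943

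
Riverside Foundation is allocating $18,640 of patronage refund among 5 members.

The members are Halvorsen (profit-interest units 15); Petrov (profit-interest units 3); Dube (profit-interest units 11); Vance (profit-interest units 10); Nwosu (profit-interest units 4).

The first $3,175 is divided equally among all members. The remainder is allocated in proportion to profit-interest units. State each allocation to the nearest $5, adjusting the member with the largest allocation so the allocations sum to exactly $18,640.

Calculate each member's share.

Halvorsen: $6,030; Petrov: $1,715; Dube: $4,590; Vance: $4,230; Nwosu: $2,075

First tranche $3,175 split equally: $635 each.
Remainder $15,465 by profit-interest units (total 43): Halvorsen 5,394.77 → $5,395; Petrov 1,078.95 → $1,080; Dube 3,956.16 → $3,955; Vance 3,596.51 → $3,595; Nwosu 1,438.60 → $1,440.
Totals: Halvorsen $635 + $5,395 = $6,030; Petrov $635 + $1,080 = $1,715; Dube $635 + $3,955 = $4,590; Vance $635 + $3,595 = $4,230; Nwosu $635 + $1,440 = $2,075.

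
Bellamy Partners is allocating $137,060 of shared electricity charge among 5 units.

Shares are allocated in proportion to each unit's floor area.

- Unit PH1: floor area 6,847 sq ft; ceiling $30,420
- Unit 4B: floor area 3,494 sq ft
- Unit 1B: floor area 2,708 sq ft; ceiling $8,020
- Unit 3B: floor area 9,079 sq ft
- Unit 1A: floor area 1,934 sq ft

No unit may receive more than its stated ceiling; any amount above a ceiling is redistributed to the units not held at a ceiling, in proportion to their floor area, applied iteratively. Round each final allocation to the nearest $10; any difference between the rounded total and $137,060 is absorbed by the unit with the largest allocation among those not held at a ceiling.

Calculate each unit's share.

Sum of floor area: 24,062.
Pro-rata shares before constraints: Unit PH1 39,001.32; Unit 4B 19,902.24; Unit 1B 15,425.09; Unit 3B 51,715.06; Unit 1A 11,016.29.
Cap binds for Unit PH1 ($30,420), Unit 1B ($8,020); residual $98,620 reallocated over remaining floor area 14,507.
Shares after redistribution: Unit 4B 23,752.55 → $23,750; Unit 3B 61,719.93 → $61,720; Unit 1A 13,147.52 → $13,150.

Unit PH1: $30,420 | Unit 4B: $23,750 | Unit 1B: $8,020 | Unit 3B: $61,720 | Unit 1A: $13,150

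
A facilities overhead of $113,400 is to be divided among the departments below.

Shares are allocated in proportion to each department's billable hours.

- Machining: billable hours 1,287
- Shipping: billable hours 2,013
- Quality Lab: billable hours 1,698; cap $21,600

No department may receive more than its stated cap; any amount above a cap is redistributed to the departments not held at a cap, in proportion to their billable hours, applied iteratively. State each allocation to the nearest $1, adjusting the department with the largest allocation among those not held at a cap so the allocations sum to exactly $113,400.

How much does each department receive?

Machining: $35,802; Shipping: $55,998; Quality Lab: $21,600

Billable hours total: 4,998.
Proportional shares (ignoring caps): Machining 29,200.84; Shipping 45,673.11; Quality Lab 38,526.05.
Held at cap: Quality Lab ($21,600); residual $91,800 reallocated over remaining billable hours 3,300.
Remaining shares: Machining 35,802.00 → $35,802; Shipping 55,998.00 → $55,998.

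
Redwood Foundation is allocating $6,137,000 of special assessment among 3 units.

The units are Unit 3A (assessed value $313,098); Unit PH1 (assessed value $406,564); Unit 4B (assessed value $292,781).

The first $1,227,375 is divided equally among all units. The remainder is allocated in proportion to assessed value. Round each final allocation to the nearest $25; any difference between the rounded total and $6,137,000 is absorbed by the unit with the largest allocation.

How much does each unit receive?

Unit 3A: $1,927,425 | Unit PH1: $2,380,675 | Unit 4B: $1,828,900

$1,227,375 shared equally gives $409,125 per unit.
Remainder $4,909,625 by assessed value (total 1,012,443): Unit 3A 1,518,301.54 → $1,518,300; Unit PH1 1,971,544.85 → $1,971,550; Unit 4B 1,419,778.61 → $1,419,775.
Totals: Unit 3A $409,125 + $1,518,300 = $1,927,425; Unit PH1 $409,125 + $1,971,550 = $2,380,675; Unit 4B $409,125 + $1,419,775 = $1,828,900.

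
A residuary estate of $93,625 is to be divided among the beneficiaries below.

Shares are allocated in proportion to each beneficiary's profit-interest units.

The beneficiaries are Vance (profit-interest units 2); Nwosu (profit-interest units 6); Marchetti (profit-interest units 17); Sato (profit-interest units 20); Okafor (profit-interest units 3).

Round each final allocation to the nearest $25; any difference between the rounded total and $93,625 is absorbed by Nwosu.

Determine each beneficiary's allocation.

Vance: $3,900 | Nwosu: $11,725 | Marchetti: $33,150 | Sato: $39,000 | Okafor: $5,850

Total profit-interest units = 48.
Pro-rata amounts: Vance 2/48 × $93,625 = 3,901.04; Nwosu 6/48 × $93,625 = 11,703.12; Marchetti 17/48 × $93,625 = 33,158.85; Sato 20/48 × $93,625 = 39,010.42; Okafor 3/48 × $93,625 = 5,851.56.
After rounding ($25): Vance $3,900; Nwosu $11,700; Marchetti $33,150; Sato $39,000; Okafor $5,850. Sum = $93,600.
Difference $93,625 − $93,600 = +$25 applied to Nwosu: Nwosu becomes $11,725.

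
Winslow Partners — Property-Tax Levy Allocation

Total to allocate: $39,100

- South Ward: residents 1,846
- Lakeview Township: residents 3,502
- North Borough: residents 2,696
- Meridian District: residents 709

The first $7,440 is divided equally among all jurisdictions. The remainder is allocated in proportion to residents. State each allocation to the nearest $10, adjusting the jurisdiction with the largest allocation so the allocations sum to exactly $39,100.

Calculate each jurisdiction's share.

South Ward: $8,540 · Lakeview Township: $14,530 · North Borough: $11,610 · Meridian District: $4,420

Equal tier: $7,440 ÷ 4 = $1,860 apiece.
Remainder $31,660 by residents (total 8,753): South Ward 6,677.07 → $6,680; Lakeview Township 12,666.89 → $12,670; North Borough 9,751.55 → $9,750; Meridian District 2,564.49 → $2,560.
Totals: South Ward $1,860 + $6,680 = $8,540; Lakeview Township $1,860 + $12,670 = $14,530; North Borough $1,860 + $9,750 = $11,610; Meridian District $1,860 + $2,560 = $4,420.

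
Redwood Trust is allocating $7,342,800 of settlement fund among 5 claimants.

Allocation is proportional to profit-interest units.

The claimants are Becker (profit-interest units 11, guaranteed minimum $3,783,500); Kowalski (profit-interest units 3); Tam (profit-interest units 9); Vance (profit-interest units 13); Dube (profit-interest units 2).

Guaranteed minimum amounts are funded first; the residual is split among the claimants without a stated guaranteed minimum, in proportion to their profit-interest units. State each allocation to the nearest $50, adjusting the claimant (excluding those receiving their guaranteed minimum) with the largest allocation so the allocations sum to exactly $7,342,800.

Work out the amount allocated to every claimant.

Becker: $3,783,500; Kowalski: $395,500; Tam: $1,186,450; Vance: $1,713,700; Dube: $263,650

Minimums first: Becker $3,783,500. Residual $3,559,300.
Residual split over remaining profit-interest units 27: Kowalski 395,477.78 → $395,500; Tam 1,186,433.33 → $1,186,450; Vance 1,713,737.04 → $1,713,750; Dube 263,651.85 → $263,650.
Rounding difference −$50 applied to Vance → $1,713,700.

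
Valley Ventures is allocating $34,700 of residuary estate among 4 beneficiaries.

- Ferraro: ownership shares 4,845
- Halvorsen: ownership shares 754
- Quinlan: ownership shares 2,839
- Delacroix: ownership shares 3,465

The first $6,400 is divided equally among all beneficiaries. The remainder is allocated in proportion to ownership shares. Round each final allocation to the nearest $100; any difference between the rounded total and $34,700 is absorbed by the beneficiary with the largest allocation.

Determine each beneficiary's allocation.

Ferraro: $13,200 · Halvorsen: $3,400 · Quinlan: $8,300 · Delacroix: $9,800

First tranche $6,400 split equally: $1,600 each.
Remainder $28,300 by ownership shares (total 11,903): Ferraro 11,519.24 → $11,500; Halvorsen 1,792.67 → $1,800; Quinlan 6,749.87 → $6,700; Delacroix 8,238.22 → $8,200.
Rounding difference +$100 on remainder applied to Ferraro.
Totals: Ferraro $1,600 + $11,600 = $13,200; Halvorsen $1,600 + $1,800 = $3,400; Quinlan $1,600 + $6,700 = $8,300; Delacroix $1,600 + $8,200 = $9,800.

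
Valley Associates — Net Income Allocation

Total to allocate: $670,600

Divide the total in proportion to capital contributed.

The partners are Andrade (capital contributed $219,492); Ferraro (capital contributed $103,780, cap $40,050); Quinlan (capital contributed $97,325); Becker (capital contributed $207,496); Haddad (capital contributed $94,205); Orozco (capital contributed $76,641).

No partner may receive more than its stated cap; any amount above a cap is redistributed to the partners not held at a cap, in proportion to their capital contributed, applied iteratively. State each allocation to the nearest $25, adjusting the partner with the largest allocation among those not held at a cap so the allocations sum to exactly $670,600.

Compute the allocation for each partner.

Combined capital contributed = 798,939.
Proportional shares (ignoring caps): Andrade 184,233.51; Ferraro 87,109.11; Quinlan 81,691.02; Becker 174,164.51; Haddad 79,072.21; Orozco 64,329.64.
Capped: Ferraro ($40,050); residual $630,550 reallocated over remaining capital contributed 695,159.
Redistributed shares: Andrade 199,092.12 → $199,100; Quinlan 88,279.49 → $88,275; Becker 188,211.05 → $188,200; Haddad 85,449.46 → $85,450; Orozco 69,517.88 → $69,525.

Andrade: $199,100 · Ferraro: $40,050 · Quinlan: $88,275 · Becker: $188,200 · Haddad: $85,450 · Orozco: $69,525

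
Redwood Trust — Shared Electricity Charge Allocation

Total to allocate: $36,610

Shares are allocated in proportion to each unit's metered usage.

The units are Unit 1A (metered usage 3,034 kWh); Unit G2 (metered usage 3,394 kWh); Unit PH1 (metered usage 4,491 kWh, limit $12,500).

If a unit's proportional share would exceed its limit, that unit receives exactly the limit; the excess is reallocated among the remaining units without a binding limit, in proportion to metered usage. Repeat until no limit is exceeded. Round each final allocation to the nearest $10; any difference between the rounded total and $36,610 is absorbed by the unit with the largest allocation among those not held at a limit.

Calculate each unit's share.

Unit 1A: $11,380 · Unit G2: $12,730 · Unit PH1: $12,500

Total metered usage = 10,919.
Pro-rata shares before constraints: Unit 1A 10,172.61; Unit G2 11,379.64; Unit PH1 15,057.74.
Held at cap: Unit PH1 ($12,500); remaining pool $24,110 reallocated over remaining metered usage 6,428.
Remaining shares: Unit 1A 11,379.86 → $11,380; Unit G2 12,730.14 → $12,730.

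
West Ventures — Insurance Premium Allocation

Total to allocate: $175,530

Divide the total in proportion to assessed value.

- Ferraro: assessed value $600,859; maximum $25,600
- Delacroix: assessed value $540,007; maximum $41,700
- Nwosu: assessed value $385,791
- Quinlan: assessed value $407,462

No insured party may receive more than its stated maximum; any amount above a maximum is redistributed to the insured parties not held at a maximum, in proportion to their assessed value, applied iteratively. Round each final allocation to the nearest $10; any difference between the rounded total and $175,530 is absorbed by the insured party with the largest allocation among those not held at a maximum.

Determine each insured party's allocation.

Ferraro: $25,600; Delacroix: $41,700; Nwosu: $52,640; Quinlan: $55,590

Total assessed value = 1,934,119.
Pro-rata shares before constraints: Ferraro 54,530.66; Delacroix 49,008.06; Nwosu 35,012.27; Quinlan 36,979.01.
Capped: Ferraro ($25,600), Delacroix ($41,700); remaining pool $108,230 reallocated over remaining assessed value 793,253.
Shares after redistribution: Nwosu 52,636.62 → $52,640; Quinlan 55,593.38 → $55,590.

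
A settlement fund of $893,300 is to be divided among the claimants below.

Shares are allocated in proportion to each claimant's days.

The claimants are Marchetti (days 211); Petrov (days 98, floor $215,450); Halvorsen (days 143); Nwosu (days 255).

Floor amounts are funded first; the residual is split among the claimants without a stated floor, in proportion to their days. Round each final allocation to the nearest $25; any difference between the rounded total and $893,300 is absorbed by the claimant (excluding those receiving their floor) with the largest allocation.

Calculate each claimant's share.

Marchetti: $234,850 | Petrov: $215,450 | Halvorsen: $159,175 | Nwosu: $283,825

Fund the minimums — Petrov $215,450. Balance $677,850.
Balance split over remaining days 609: Marchetti 234,854.43 → $234,850; Halvorsen 159,166.75 → $159,175; Nwosu 283,828.82 → $283,825.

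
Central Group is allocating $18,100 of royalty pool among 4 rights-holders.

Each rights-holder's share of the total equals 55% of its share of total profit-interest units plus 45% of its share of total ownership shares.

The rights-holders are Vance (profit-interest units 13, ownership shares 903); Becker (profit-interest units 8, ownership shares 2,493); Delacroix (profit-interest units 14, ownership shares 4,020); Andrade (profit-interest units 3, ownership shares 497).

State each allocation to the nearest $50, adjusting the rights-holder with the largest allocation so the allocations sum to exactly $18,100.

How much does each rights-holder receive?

Profit-interest units total 38; ownership shares total 7,913.
Composite weights (55% profit-interest units + 45% ownership shares): Vance 0.2395; Becker 0.2576; Delacroix 0.4312; Andrade 0.0717.
Unrounded shares: Vance 4,335.13; Becker 4,661.88; Delacroix 7,805.49; Andrade 1,297.49.
Rounded to nearest $50: Vance $4,350; Becker $4,650; Delacroix $7,800; Andrade $1,300. Sum = $18,100.
Rounded total matches; no reconciliation needed.

Vance: $4,350 · Becker: $4,650 · Delacroix: $7,800 · Andrade: $1,300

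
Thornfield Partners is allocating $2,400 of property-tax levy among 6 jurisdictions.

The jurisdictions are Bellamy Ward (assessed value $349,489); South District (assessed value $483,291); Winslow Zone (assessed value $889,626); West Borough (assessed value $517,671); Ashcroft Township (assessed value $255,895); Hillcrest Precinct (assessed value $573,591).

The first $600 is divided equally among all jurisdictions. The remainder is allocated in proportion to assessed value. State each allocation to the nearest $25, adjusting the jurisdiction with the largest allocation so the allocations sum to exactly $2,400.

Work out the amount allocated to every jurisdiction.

Bellamy Ward: $300 · South District: $375 · Winslow Zone: $650 · West Borough: $400 · Ashcroft Township: $250 · Hillcrest Precinct: $425

$600 shared equally gives $100 per jurisdiction.
Remainder $1,800 by assessed value (total 3,069,563): Bellamy Ward 204.94 → $200; South District 283.40 → $275; Winslow Zone 521.68 → $525; West Borough 303.56 → $300; Ashcroft Township 150.06 → $150; Hillcrest Precinct 336.36 → $325.
Rounding difference +$25 on remainder applied to Winslow Zone.
Totals: Bellamy Ward $100 + $200 = $300; South District $100 + $275 = $375; Winslow Zone $100 + $550 = $650; West Borough $100 + $300 = $400; Ashcroft Township $100 + $150 = $250; Hillcrest Precinct $100 + $325 = $425.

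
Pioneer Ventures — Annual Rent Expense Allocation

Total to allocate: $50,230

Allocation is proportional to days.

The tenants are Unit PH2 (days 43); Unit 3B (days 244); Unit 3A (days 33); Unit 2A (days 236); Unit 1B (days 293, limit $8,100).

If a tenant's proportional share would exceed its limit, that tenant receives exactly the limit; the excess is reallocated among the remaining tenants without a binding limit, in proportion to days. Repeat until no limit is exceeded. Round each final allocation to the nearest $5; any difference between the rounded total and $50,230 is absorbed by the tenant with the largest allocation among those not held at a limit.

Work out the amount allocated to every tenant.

Unit PH2: $3,260 | Unit 3B: $18,485 | Unit 3A: $2,500 | Unit 2A: $17,885 | Unit 1B: $8,100

Combined days = 849.
Proportional shares (ignoring caps): Unit PH2 2,544.04; Unit 3B 14,435.95; Unit 3A 1,952.40; Unit 2A 13,962.64; Unit 1B 17,334.97.
Held at cap: Unit 1B ($8,100); remaining pool $42,130 reallocated over remaining days 556.
Remaining shares: Unit PH2 3,258.26 → $3,260; Unit 3B 18,488.71 → $18,490; Unit 3A 2,500.52 → $2,500; Unit 2A 17,882.52 → $17,885.
Rounding difference −$5 applied to Unit 3B → $18,485.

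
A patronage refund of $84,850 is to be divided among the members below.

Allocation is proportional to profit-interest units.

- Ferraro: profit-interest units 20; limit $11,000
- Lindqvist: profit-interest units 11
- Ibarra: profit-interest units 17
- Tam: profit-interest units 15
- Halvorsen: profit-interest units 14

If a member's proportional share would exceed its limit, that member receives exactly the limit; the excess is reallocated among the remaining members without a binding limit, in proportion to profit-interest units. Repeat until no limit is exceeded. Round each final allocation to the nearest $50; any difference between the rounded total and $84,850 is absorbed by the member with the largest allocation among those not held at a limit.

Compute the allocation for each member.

Sum of profit-interest units: 77.
Pro-rata shares before constraints: Ferraro 22,038.96; Lindqvist 12,121.43; Ibarra 18,733.12; Tam 16,529.22; Halvorsen 15,427.27.
Held at cap: Ferraro ($11,000); residual $73,850 reallocated over remaining profit-interest units 57.
Remaining shares: Lindqvist 14,251.75 → $14,250; Ibarra 22,025.44 → $22,050; Tam 19,434.21 → $19,450; Halvorsen 18,138.60 → $18,150.
Rounding difference −$50 applied to Ibarra → $22,000.

Ferraro: $11,000 | Lindqvist: $14,250 | Ibarra: $22,000 | Tam: $19,450 | Halvorsen: $18,150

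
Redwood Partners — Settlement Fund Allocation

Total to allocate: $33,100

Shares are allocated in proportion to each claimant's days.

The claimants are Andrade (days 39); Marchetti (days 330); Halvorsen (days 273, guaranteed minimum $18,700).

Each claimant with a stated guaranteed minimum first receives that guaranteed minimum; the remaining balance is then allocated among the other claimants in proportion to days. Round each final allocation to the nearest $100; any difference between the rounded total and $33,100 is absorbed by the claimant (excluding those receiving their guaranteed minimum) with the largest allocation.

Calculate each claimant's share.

Andrade: $1,500 · Marchetti: $12,900 · Halvorsen: $18,700

Minimums first: Halvorsen $18,700. Residual $14,400.
Residual split over remaining days 369: Andrade 1,521.95 → $1,500; Marchetti 12,878.05 → $12,900.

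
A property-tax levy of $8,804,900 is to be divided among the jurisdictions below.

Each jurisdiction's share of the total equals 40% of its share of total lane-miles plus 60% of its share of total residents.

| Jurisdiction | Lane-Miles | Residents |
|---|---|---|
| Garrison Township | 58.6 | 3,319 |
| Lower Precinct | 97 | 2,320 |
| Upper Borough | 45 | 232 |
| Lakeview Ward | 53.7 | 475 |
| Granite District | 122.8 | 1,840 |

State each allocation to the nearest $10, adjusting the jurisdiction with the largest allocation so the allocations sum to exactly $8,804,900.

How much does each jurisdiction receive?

Garrison Township: $2,689,260 · Lower Precinct: $2,403,180 · Upper Borough: $570,010 · Lakeview Ward: $808,080 · Granite District: $2,334,370

Lane-miles total 377.1; residents total 8,186.
Blended shares (40% lane-miles + 60% residents): Garrison Township 0.3054; Lower Precinct 0.2729; Upper Borough 0.0647; Lakeview Ward 0.0918; Granite District 0.2651.
Raw shares: Garrison Township 2,689,259.25; Lower Precinct 2,403,182.12; Upper Borough 570,005.80; Lakeview Ward 808,083.41; Granite District 2,334,369.43.
At nearest $10: Garrison Township $2,689,260; Lower Precinct $2,403,180; Upper Borough $570,010; Lakeview Ward $808,080; Granite District $2,334,370. Sum = $8,804,900.
Sum already equals the total — no adjustment.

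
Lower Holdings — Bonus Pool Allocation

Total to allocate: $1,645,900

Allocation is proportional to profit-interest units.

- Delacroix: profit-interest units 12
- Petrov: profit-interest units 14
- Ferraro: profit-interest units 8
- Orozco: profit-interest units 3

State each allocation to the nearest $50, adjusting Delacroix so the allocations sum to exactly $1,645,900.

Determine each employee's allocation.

Total profit-interest units = 37.
Unrounded shares: Delacroix 12/37 × $1,645,900 = 533,805.41; Petrov 14/37 × $1,645,900 = 622,772.97; Ferraro 8/37 × $1,645,900 = 355,870.27; Orozco 3/37 × $1,645,900 = 133,451.35.
Rounded to nearest $50: Delacroix $533,800; Petrov $622,750; Ferraro $355,850; Orozco $133,450. Sum = $1,645,850.
Difference $1,645,900 − $1,645,850 = +$50 applied to Delacroix: Delacroix becomes $533,850.

Delacroix: $533,850 | Petrov: $622,750 | Ferraro: $355,850 | Orozco: $133,450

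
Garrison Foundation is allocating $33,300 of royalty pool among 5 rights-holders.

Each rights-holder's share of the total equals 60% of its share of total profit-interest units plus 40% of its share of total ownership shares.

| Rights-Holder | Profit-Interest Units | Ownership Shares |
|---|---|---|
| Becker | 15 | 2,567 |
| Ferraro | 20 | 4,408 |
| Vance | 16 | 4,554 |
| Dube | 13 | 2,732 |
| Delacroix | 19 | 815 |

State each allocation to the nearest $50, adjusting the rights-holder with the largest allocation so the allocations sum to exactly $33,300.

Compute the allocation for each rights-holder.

Totals — profit-interest units 83, ownership shares 15,076.
Blended shares (60% profit-interest units + 40% ownership shares): Becker 0.1765; Ferraro 0.2615; Vance 0.2365; Dube 0.1665; Delacroix 0.1590.
Pro-rata amounts: Becker 5,878.85; Ferraro 8,709.03; Vance 7,875.13; Dube 5,543.18; Delacroix 5,293.81.
After rounding ($50): Becker $5,900; Ferraro $8,700; Vance $7,900; Dube $5,550; Delacroix $5,300. Sum = $33,350.
Difference $33,300 − $33,350 = −$50 applied to largest allocation (Ferraro): Ferraro becomes $8,650.

Becker: $5,900; Ferraro: $8,650; Vance: $7,900; Dube: $5,550; Delacroix: $5,300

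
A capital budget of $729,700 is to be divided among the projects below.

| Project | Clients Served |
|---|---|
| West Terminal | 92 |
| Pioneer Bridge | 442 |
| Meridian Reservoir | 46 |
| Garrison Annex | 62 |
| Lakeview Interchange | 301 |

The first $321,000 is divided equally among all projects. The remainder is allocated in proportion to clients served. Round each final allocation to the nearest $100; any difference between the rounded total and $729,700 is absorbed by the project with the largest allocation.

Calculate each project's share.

West Terminal: $104,100 | Pioneer Bridge: $255,700 | Meridian Reservoir: $84,100 | Garrison Annex: $91,100 | Lakeview Interchange: $194,700

$321,000 shared equally gives $64,200 per project.
Remainder $408,700 by clients served (total 943): West Terminal 39,873.17 → $39,900; Pioneer Bridge 191,564.58 → $191,600; Meridian Reservoir 19,936.59 → $19,900; Garrison Annex 26,871.05 → $26,900; Lakeview Interchange 130,454.61 → $130,500.
Rounding difference −$100 on remainder applied to Pioneer Bridge.
Totals: West Terminal $64,200 + $39,900 = $104,100; Pioneer Bridge $64,200 + $191,500 = $255,700; Meridian Reservoir $64,200 + $19,900 = $84,100; Garrison Annex $64,200 + $26,900 = $91,100; Lakeview Interchange $64,200 + $130,500 = $194,700.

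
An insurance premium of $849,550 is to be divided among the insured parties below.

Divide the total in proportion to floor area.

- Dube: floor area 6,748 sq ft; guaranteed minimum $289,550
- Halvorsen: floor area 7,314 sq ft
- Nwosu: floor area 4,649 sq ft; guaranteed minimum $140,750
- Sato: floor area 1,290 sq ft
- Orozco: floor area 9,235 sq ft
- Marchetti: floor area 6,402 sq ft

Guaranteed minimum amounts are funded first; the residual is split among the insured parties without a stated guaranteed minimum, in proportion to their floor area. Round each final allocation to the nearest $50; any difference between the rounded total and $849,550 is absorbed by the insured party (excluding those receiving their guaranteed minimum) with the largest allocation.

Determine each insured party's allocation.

Fund the minimums — Dube $289,550; Nwosu $140,750. Residual $419,250.
Residual split over remaining floor area 24,241: Halvorsen 126,496.20 → $126,500; Sato 22,310.65 → $22,300; Orozco 159,720.05 → $159,700; Marchetti 110,723.09 → $110,700.
Rounding difference +$50 applied to Orozco → $159,750.

Dube: $289,550; Halvorsen: $126,500; Nwosu: $140,750; Sato: $22,300; Orozco: $159,750; Marchetti: $110,700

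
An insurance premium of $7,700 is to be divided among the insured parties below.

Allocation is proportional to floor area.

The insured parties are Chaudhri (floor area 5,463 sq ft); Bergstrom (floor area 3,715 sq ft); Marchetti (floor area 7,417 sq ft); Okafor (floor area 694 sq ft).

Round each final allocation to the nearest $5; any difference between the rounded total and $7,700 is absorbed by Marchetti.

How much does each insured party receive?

Sum of floor area: 17,289.
Unrounded shares: Chaudhri 5,463/17,289 × $7,700 = 2,433.06; Bergstrom 3,715/17,289 × $7,700 = 1,654.55; Marchetti 7,417/17,289 × $7,700 = 3,303.31; Okafor 694/17,289 × $7,700 = 309.09.
At nearest $5: Chaudhri $2,435; Bergstrom $1,655; Marchetti $3,305; Okafor $310. Sum = $7,705.
Difference $7,700 − $7,705 = −$5 applied to Marchetti: Marchetti becomes $3,300.

Chaudhri: $2,435; Bergstrom: $1,655; Marchetti: $3,300; Okafor: $310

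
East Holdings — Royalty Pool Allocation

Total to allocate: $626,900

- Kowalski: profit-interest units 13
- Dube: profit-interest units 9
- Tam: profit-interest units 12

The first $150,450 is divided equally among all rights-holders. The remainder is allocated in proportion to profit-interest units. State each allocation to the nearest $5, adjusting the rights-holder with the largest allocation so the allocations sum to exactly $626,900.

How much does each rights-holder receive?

Kowalski: $232,320; Dube: $176,270; Tam: $218,310

Equal tier: $150,450 ÷ 3 = $50,150 apiece.
Remainder $476,450 by profit-interest units (total 34): Kowalski 182,172.06 → $182,170; Dube 126,119.12 → $126,120; Tam 168,158.82 → $168,160.
Totals: Kowalski $50,150 + $182,170 = $232,320; Dube $50,150 + $126,120 = $176,270; Tam $50,150 + $168,160 = $218,310.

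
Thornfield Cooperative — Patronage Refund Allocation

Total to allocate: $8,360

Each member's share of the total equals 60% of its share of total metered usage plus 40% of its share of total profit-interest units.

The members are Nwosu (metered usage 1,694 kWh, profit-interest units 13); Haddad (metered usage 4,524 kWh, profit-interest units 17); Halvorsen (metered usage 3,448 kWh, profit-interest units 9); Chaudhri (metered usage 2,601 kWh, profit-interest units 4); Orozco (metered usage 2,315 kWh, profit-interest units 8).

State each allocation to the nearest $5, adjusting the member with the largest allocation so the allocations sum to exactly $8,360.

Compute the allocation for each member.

Metered usage total 14,582; profit-interest units total 51.
Combined weights (60% metered usage + 40% profit-interest units): Nwosu 0.1717; Haddad 0.3195; Halvorsen 0.2125; Chaudhri 0.1384; Orozco 0.1580.
Unrounded shares: Nwosu 1,435.10; Haddad 2,670.86; Halvorsen 1,776.18; Chaudhri 1,156.98; Orozco 1,320.88.
Rounded to nearest $5: Nwosu $1,435; Haddad $2,670; Halvorsen $1,775; Chaudhri $1,155; Orozco $1,320. Sum = $8,355.
Difference $8,360 − $8,355 = +$5 applied to largest allocation (Haddad): Haddad becomes $2,675.

Nwosu: $1,435 | Haddad: $2,675 | Halvorsen: $1,775 | Chaudhri: $1,155 | Orozco: $1,320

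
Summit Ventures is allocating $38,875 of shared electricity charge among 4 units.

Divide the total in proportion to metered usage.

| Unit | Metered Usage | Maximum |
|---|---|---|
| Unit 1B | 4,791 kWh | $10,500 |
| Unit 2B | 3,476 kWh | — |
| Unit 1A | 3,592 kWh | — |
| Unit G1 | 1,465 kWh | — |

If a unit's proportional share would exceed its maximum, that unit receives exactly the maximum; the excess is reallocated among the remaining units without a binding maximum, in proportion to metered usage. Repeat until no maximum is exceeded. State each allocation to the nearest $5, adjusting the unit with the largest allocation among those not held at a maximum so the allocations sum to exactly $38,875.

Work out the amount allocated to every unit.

Unit 1B: $10,500; Unit 2B: $11,560; Unit 1A: $11,945; Unit G1: $4,870

Combined metered usage = 13,324.
Pro-rata shares before constraints: Unit 1B 13,978.54; Unit 2B 10,141.81; Unit 1A 10,480.26; Unit G1 4,274.38.
Held at cap: Unit 1B ($10,500); balance $28,375 reallocated over remaining metered usage 8,533.
Remaining shares: Unit 2B 11,558.83 → $11,560; Unit 1A 11,944.57 → $11,945; Unit G1 4,871.60 → $4,870.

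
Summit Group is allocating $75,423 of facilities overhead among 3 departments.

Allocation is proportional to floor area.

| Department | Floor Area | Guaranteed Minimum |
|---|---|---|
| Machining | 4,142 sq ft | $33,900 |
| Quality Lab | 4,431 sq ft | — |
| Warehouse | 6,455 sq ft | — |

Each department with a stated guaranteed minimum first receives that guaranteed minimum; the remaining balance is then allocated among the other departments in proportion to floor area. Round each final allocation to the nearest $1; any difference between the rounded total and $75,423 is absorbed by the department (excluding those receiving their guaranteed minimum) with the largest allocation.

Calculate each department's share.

Fund the minimums — Machining $33,900. Remaining pool $41,523.
Remaining pool split over remaining floor area 10,886: Quality Lab 16,901.38 → $16,901; Warehouse 24,621.62 → $24,622.

Machining: $33,900 · Quality Lab: $16,901 · Warehouse: $24,622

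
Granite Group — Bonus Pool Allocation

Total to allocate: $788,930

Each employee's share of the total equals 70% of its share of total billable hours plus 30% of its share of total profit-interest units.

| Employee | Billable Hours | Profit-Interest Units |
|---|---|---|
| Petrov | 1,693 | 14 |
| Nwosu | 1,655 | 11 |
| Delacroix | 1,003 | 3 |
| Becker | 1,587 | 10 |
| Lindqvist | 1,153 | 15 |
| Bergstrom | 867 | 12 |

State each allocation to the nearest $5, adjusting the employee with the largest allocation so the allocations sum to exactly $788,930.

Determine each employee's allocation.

Petrov: $168,460 | Nwosu: $154,905 | Delacroix: $80,530 | Becker: $146,545 | Lindqvist: $134,630 | Bergstrom: $103,860

Billable hours total 7,958; profit-interest units total 65.
Blended shares (70% billable hours + 30% profit-interest units): Petrov 0.2135; Nwosu 0.1963; Delacroix 0.1021; Becker 0.1857; Lindqvist 0.1707; Bergstrom 0.1316.
Raw shares: Petrov 168,463.94; Nwosu 154,903.26; Delacroix 80,527.54; Becker 146,543.13; Lindqvist 134,631.48; Bergstrom 103,860.66.
At nearest $5: Petrov $168,465; Nwosu $154,905; Delacroix $80,530; Becker $146,545; Lindqvist $134,630; Bergstrom $103,860. Sum = $788,935.
Difference $788,930 − $788,935 = −$5 applied to largest allocation (Petrov): Petrov becomes $168,460.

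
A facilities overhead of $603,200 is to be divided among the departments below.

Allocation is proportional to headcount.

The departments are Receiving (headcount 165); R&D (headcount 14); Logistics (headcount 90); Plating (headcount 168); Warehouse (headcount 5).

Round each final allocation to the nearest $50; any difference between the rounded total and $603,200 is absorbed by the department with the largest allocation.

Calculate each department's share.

Combined headcount = 442.
Proportional shares: Receiving 165/442 × $603,200 = 225,176.47; R&D 14/442 × $603,200 = 19,105.88; Logistics 90/442 × $603,200 = 122,823.53; Plating 168/442 × $603,200 = 229,270.59; Warehouse 5/442 × $603,200 = 6,823.53.
Rounded to nearest $50: Receiving $225,200; R&D $19,100; Logistics $122,800; Plating $229,250; Warehouse $6,800. Sum = $603,150.
Difference $603,200 − $603,150 = +$50 applied to largest allocation (Plating): Plating becomes $229,300.

Receiving: $225,200 | R&D: $19,100 | Logistics: $122,800 | Plating: $229,300 | Warehouse: $6,800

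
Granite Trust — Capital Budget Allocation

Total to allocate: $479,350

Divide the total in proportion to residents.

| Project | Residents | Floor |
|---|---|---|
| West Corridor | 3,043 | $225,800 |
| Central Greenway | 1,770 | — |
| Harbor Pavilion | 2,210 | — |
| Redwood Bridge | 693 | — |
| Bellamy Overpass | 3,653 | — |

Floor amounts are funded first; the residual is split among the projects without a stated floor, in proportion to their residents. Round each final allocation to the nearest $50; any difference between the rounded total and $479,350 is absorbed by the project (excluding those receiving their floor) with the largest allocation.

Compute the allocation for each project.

Guaranteed amounts: West Corridor $225,800. Remaining pool $253,550.
Remaining pool split over remaining residents 8,326: Central Greenway 53,901.45 → $53,900; Harbor Pavilion 67,300.68 → $67,300; Redwood Bridge 21,103.79 → $21,100; Bellamy Overpass 111,244.07 → $111,250.

West Corridor: $225,800; Central Greenway: $53,900; Harbor Pavilion: $67,300; Redwood Bridge: $21,100; Bellamy Overpass: $111,250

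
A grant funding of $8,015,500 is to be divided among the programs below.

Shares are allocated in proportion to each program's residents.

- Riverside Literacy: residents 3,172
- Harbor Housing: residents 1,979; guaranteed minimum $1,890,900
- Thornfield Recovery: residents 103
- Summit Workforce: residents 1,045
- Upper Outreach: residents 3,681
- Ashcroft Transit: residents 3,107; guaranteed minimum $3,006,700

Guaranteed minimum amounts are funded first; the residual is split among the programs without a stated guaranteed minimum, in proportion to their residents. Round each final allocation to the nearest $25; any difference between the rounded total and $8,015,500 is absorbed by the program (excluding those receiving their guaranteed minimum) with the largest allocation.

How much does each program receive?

Minimums first: Harbor Housing $1,890,900; Ashcroft Transit $3,006,700. Balance $3,117,900.
Balance split over remaining residents 8,001: Riverside Literacy 1,236,092.84 → $1,236,100; Thornfield Recovery 40,137.95 → $40,150; Summit Workforce 407,224.78 → $407,225; Upper Outreach 1,434,444.43 → $1,434,450.
Rounding difference −$25 applied to Upper Outreach → $1,434,425.

Riverside Literacy: $1,236,100 | Harbor Housing: $1,890,900 | Thornfield Recovery: $40,150 | Summit Workforce: $407,225 | Upper Outreach: $1,434,425 | Ashcroft Transit: $3,006,700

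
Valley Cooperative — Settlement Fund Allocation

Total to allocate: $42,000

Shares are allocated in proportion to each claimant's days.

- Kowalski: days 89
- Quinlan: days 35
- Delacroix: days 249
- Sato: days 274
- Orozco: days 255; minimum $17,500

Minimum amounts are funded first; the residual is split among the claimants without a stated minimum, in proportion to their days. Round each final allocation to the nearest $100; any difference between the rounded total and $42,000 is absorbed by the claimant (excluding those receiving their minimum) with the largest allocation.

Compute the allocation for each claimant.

Fund the minimums — Orozco $17,500. Balance $24,500.
Balance split over remaining days 647: Kowalski 3,370.17 → $3,400; Quinlan 1,325.35 → $1,300; Delacroix 9,428.90 → $9,400; Sato 10,375.58 → $10,400.

Kowalski: $3,400 | Quinlan: $1,300 | Delacroix: $9,400 | Sato: $10,400 | Orozco: $17,500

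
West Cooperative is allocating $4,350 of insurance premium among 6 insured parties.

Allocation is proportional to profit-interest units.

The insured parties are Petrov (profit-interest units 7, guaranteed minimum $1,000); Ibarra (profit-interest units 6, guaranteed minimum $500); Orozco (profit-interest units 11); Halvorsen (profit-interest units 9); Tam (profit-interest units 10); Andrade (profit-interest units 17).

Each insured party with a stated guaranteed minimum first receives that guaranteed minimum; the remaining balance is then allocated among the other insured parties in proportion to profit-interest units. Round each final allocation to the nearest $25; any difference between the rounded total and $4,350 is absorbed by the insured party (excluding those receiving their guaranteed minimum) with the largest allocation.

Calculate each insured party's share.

Minimums first: Petrov $1,000; Ibarra $500. Balance $2,850.
Balance split over remaining profit-interest units 47: Orozco 667.02 → $675; Halvorsen 545.74 → $550; Tam 606.38 → $600; Andrade 1,030.85 → $1,025.

Petrov: $1,000; Ibarra: $500; Orozco: $675; Halvorsen: $550; Tam: $600; Andrade: $1,025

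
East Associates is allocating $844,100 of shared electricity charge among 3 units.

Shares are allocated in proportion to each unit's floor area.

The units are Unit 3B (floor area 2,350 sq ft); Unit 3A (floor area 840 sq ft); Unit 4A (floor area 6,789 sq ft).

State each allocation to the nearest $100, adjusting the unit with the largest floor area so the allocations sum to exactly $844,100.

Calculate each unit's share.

Sum of floor area: 9,979.
Unrounded shares: Unit 3B 2,350/9,979 × $844,100 = 198,780.94; Unit 3A 840/9,979 × $844,100 = 71,053.61; Unit 4A 6,789/9,979 × $844,100 = 574,265.45.
At nearest $100: Unit 3B $198,800; Unit 3A $71,100; Unit 4A $574,300. Sum = $844,200.
Difference $844,100 − $844,200 = −$100 applied to largest floor area (Unit 4A): Unit 4A becomes $574,200.

Unit 3B: $198,800 | Unit 3A: $71,100 | Unit 4A: $574,200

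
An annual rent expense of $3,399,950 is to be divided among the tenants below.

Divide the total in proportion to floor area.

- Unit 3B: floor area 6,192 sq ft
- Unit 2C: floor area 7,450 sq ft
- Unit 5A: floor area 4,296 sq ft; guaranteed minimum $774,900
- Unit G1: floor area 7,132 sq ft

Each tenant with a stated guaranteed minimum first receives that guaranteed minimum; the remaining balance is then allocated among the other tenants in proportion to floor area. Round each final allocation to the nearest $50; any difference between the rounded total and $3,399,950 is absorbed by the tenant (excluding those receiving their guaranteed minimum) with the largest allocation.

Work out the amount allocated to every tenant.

Unit 3B: $782,450; Unit 2C: $941,400; Unit 5A: $774,900; Unit G1: $901,200

Guaranteed amounts: Unit 5A $774,900. Remaining pool $2,625,050.
Remaining pool split over remaining floor area 20,774: Unit 3B 782,435.24 → $782,450; Unit 2C 941,398.98 → $941,400; Unit G1 901,215.78 → $901,200.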